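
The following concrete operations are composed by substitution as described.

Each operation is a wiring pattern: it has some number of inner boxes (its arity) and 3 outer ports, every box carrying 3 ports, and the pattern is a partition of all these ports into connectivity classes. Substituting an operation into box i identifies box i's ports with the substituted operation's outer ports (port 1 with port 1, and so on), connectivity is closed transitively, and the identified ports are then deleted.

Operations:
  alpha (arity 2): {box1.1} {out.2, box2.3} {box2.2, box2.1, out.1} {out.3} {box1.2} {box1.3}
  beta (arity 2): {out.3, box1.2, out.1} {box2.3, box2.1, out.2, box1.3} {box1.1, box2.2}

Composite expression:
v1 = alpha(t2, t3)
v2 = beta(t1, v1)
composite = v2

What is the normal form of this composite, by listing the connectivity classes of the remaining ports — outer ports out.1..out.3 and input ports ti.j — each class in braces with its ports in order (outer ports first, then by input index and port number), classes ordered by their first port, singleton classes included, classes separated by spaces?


Reachability decides: close wires over beta-identified ports.
through alpha, on inputs (t2, t3): {out.1, t3.1, t3.2} {out.2, t3.3} {out.3} {t2.1} {t2.2} {t2.3} (out.j = stage outer ports)
through beta, on inputs (t1, t2, t3): {out.1, out.3, t1.2} {out.2, t1.3, t3.1, t3.2} {t1.1, t3.3} {t2.1} {t2.2} {t2.3} (out.j = stage outer ports)

{out.1, out.3, t1.2} {out.2, t1.3, t3.1, t3.2} {t1.1, t3.3} {t2.1} {t2.2} {t2.3}


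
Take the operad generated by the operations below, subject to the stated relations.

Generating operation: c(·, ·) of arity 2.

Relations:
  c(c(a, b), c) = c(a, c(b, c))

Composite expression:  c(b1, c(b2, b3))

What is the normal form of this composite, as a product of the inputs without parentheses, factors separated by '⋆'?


Associativity of c dissolves the nesting; only the b-input order survives.
c(b2, b3) collapses to b2 ⋆ b3
c(b1, c(b2, b3)) collapses to b1 ⋆ b2 ⋆ b3

b1 ⋆ b2 ⋆ b3


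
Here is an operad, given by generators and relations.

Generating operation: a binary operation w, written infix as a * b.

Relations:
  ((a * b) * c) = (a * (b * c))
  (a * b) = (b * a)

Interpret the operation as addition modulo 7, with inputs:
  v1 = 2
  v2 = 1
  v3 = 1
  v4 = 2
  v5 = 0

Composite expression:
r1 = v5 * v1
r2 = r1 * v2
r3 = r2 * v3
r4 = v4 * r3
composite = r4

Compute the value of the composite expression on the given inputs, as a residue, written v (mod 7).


6 (mod 7)


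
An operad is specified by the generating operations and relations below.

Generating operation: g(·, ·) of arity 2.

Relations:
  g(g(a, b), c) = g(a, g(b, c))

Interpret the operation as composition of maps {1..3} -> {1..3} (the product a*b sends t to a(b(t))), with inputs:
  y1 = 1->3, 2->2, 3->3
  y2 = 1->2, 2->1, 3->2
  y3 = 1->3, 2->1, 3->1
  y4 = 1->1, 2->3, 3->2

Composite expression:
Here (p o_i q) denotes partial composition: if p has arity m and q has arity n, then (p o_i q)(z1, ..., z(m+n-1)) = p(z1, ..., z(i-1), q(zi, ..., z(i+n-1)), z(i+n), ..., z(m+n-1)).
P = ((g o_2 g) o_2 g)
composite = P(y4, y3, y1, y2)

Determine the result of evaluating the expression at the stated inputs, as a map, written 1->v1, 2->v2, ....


1->1, 2->1, 3->1

g(y3, y1) = 1->1, 2->1, 3->1
g(g(y3, y1), y2) = 1->1, 2->1, 3->1
g(y4, g(g(y3, y1), y2)) = 1->1, 2->1, 3->1


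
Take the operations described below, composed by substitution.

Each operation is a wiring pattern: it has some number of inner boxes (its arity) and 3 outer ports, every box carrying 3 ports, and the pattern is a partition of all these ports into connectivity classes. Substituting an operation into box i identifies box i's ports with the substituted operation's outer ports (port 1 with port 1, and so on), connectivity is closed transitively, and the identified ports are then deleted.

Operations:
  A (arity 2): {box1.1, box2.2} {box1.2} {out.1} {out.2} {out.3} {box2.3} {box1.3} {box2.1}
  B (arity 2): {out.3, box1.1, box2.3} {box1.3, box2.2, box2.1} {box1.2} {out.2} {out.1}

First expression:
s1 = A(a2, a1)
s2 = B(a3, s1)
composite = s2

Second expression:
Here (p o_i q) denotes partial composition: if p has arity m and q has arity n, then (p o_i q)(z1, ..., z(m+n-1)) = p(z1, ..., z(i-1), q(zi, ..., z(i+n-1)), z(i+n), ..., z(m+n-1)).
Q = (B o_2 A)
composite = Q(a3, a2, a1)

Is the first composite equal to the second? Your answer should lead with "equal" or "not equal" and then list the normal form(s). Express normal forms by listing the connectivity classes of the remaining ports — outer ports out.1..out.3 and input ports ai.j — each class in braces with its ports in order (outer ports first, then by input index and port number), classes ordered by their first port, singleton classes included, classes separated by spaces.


equal; both compose to {out.1} {out.2} {out.3, a3.1} {a1.1} {a1.2, a2.1} {a1.3} {a2.2} {a2.3} {a3.2} {a3.3}


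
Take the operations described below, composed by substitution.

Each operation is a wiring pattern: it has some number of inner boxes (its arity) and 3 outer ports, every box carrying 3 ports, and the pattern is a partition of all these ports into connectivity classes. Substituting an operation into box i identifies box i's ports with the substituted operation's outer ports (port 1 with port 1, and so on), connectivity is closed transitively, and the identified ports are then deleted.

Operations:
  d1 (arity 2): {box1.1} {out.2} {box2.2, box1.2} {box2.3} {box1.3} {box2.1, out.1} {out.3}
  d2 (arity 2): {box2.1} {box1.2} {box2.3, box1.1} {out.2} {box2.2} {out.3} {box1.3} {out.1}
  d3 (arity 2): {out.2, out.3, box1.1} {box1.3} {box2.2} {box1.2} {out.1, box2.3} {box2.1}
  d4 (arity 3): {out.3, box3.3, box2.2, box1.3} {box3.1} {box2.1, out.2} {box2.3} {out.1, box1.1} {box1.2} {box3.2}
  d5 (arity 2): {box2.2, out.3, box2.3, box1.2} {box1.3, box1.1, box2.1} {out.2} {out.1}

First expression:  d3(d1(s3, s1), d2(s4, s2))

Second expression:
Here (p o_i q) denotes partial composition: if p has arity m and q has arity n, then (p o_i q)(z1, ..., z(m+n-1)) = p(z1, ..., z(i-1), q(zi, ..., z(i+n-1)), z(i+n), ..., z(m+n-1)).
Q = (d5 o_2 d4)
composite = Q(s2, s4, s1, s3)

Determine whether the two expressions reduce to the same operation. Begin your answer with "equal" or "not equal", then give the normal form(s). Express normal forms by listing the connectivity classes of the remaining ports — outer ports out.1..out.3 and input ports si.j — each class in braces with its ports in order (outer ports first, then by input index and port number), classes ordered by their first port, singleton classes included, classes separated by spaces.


not equal; first: {out.1} {out.2, out.3, s1.1} {s1.2, s3.2} {s1.3} {s2.1} {s2.2} {s2.3, s4.1} {s3.1} {s3.3} {s4.2} {s4.3}; second: {out.1} {out.2} {out.3, s1.1, s1.2, s2.2, s3.3, s4.3} {s1.3} {s2.1, s2.3, s4.1} {s3.1} {s3.2} {s4.2}

In normal form, the first expression is {out.1} {out.2, out.3, s1.1} {s1.2, s3.2} {s1.3} {s2.1} {s2.2} {s2.3, s4.1} {s3.1} {s3.3} {s4.2} {s4.3}
In normal form, the second expression is {out.1} {out.2} {out.3, s1.1, s1.2, s2.2, s3.3, s4.3} {s1.3} {s2.1, s2.3, s4.1} {s3.1} {s3.2} {s4.2}
Distinct normal forms: not equal.


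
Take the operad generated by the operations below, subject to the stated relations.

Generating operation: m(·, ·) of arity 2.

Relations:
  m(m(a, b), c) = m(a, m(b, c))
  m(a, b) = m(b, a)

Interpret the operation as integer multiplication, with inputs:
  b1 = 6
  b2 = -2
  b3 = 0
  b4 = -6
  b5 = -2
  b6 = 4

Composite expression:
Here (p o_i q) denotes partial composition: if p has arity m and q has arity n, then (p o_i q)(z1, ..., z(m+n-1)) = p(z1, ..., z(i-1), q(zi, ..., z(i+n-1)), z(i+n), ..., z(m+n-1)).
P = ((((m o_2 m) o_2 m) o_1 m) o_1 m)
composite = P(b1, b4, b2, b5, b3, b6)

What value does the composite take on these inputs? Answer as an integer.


m(b1, b4) = -36
m(m(b1, b4), b2) = 72
m(b5, b3) = 0
m(m(b5, b3), b6) = 0
m(m(m(b1, b4), b2), m(m(b5, b3), b6)) = 0

0


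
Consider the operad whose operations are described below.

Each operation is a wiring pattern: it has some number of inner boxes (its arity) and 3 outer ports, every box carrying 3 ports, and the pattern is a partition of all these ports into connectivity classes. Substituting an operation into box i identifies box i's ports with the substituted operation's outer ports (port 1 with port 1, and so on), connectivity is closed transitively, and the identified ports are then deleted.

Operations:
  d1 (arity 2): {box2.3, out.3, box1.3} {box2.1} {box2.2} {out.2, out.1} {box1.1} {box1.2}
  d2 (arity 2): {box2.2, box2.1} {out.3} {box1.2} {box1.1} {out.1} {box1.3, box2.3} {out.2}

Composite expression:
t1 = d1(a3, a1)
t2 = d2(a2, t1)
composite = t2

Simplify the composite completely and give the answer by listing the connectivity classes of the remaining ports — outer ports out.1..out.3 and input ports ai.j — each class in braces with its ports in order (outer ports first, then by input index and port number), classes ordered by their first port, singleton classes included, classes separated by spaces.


{out.1} {out.2} {out.3} {a1.1} {a1.2} {a1.3, a2.3, a3.3} {a2.1} {a2.2} {a3.1} {a3.2}


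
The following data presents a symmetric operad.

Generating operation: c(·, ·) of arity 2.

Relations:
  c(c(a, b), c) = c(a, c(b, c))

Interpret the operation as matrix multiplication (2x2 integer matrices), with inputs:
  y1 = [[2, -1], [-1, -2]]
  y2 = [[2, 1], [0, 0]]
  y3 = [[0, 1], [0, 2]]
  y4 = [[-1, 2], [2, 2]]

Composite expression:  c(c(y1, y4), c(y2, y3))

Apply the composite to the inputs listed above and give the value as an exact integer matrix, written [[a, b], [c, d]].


[[0, -16], [0, -12]]


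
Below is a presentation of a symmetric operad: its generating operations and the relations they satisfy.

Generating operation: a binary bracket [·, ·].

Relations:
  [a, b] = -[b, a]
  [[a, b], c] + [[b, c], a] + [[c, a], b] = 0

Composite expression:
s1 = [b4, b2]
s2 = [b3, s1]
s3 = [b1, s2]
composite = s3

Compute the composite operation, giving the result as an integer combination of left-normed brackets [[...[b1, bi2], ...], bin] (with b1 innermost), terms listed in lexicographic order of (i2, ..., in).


Antisymmetry and Jacobi reduce to b1-anchored left-normed brackets.
Composite bracket: [b1, [b3, [b4, b2]]]
Under [a, b] = ab - ba we get 8 signed associative words (2^3 = 8).
Coefficients come from the b1-initial words:
  b1b2b4b3 appears with sign +1, giving the term +[[[b1, b2], b4], b3]
  b1b3b2b4 appears with sign -1, giving the term -[[[b1, b3], b2], b4]
  b1b3b4b2 appears with sign +1, giving the term +[[[b1, b3], b4], b2]
  b1b4b2b3 appears with sign -1, giving the term -[[[b1, b4], b2], b3]

[[[b1, b2], b4], b3] - [[[b1, b3], b2], b4] + [[[b1, b3], b4], b2] - [[[b1, b4], b2], b3]


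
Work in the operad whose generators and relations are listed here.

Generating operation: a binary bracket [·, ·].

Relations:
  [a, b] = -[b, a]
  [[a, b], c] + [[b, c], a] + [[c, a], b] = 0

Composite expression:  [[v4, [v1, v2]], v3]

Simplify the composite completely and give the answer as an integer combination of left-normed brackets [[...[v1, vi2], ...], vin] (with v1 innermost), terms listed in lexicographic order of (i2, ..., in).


-[[[v1, v2], v4], v3]

In the tensor algebra, words opening v1 carry the v1-anchored form.
Composite bracket: [[v4, [v1, v2]], v3]
Full expansion: 8 signed words from ab - ba (2^3 = 8).
The v1-initial words carry the normal form:
  word v1v2v4v3 has sign -1, contributing -[[[v1, v2], v4], v3]


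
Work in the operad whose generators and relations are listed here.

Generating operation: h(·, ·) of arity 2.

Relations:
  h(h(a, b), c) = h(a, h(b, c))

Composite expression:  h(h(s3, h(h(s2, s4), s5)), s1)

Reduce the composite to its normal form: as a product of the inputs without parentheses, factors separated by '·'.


s3 · s2 · s4 · s5 · s1

Under associativity of h, the answer is the s's in reading order.
h(s2, s4) reduces to s2 · s4
h(h(s2, s4), s5) reduces to s2 · s4 · s5
h(s3, h(h(s2, s4), s5)) reduces to s3 · s2 · s4 · s5
h(h(s3, h(h(s2, s4), s5)), s1) reduces to s3 · s2 · s4 · s5 · s1


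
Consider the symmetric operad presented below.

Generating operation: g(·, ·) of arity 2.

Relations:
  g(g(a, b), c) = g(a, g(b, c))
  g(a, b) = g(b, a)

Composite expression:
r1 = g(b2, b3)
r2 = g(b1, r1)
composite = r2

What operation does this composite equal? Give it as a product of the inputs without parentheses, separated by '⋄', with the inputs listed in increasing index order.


Both nesting and order wash out for g; what remains is which b's occur.
g(b2, b3) collapses to b2 ⋄ b3
g(b1, g(b2, b3)) collapses to b1 ⋄ b2 ⋄ b3
commutativity sorts the factors: b1 ⋄ b2 ⋄ b3

b1 ⋄ b2 ⋄ b3


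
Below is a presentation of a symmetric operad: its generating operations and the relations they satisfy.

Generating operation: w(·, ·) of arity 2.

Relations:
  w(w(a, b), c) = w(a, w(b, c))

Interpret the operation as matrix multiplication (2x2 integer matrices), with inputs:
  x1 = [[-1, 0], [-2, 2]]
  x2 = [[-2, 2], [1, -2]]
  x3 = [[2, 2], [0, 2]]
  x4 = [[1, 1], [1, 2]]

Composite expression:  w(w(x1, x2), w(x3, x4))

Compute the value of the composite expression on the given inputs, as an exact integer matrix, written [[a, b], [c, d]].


[[4, 4], [8, 4]]

w(x1, x2) = [[2, -2], [6, -8]]
w(x3, x4) = [[4, 6], [2, 4]]
w(w(x1, x2), w(x3, x4)) = [[4, 4], [8, 4]]


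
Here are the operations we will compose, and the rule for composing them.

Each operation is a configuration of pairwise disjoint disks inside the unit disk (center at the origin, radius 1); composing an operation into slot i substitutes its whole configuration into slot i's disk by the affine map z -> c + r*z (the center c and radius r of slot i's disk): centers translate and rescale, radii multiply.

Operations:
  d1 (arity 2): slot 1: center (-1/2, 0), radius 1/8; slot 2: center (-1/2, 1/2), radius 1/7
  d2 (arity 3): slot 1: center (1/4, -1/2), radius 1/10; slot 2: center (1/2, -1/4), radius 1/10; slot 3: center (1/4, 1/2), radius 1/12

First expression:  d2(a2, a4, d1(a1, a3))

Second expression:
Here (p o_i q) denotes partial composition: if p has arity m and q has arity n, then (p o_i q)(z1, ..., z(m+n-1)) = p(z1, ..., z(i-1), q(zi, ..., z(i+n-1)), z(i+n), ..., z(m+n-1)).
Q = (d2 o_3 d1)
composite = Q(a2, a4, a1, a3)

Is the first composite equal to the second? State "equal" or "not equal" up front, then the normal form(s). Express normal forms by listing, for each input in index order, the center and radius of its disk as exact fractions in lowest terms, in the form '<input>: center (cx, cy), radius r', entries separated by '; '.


equal; both compose to a1: center (5/24, 1/2), radius 1/96; a2: center (1/4, -1/2), radius 1/10; a3: center (5/24, 13/24), radius 1/84; a4: center (1/2, -1/4), radius 1/10

The first expression reduces to a1: center (5/24, 1/2), radius 1/96; a2: center (1/4, -1/2), radius 1/10; a3: center (5/24, 13/24), radius 1/84; a4: center (1/2, -1/4), radius 1/10
The second expression reduces to a1: center (5/24, 1/2), radius 1/96; a2: center (1/4, -1/2), radius 1/10; a3: center (5/24, 13/24), radius 1/84; a4: center (1/2, -1/4), radius 1/10
One common form — equal.


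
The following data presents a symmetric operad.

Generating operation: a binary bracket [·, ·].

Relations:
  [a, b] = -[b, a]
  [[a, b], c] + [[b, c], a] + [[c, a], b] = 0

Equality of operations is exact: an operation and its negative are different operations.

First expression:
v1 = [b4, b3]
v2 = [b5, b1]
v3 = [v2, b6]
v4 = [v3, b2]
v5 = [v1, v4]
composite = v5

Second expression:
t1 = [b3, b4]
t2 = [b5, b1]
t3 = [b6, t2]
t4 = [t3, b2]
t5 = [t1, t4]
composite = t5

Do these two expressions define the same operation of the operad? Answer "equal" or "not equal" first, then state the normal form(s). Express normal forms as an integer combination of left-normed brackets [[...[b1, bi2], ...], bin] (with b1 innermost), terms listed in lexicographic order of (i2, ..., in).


equal; the common form is -[[[[[b1, b5], b6], b2], b3], b4] + [[[[[b1, b5], b6], b2], b4], b3]

In normal form, the first expression is -[[[[[b1, b5], b6], b2], b3], b4] + [[[[[b1, b5], b6], b2], b4], b3]
In normal form, the second expression is -[[[[[b1, b5], b6], b2], b3], b4] + [[[[[b1, b5], b6], b2], b4], b3]
Identical normal forms: equal.


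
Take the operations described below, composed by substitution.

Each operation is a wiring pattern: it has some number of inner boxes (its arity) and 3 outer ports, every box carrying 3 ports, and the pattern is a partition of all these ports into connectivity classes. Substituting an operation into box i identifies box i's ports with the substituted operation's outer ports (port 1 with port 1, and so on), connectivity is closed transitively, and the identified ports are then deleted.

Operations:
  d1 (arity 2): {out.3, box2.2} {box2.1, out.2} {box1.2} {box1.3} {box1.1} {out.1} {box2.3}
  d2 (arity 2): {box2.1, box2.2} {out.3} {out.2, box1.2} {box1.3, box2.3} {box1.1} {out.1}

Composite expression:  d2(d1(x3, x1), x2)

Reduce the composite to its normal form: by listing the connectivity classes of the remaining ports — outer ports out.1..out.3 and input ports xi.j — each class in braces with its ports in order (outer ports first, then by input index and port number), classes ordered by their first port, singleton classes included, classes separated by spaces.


Substituting into d2 glues patterns; closure does the rest.
composing d1 on (x3, x1), with out.j its own outer ports: {out.1} {out.2, x1.1} {out.3, x1.2} {x1.3} {x3.1} {x3.2} {x3.3}
composing d2 on (x3, x1, x2), with out.j its own outer ports: {out.1} {out.2, x1.1} {out.3} {x1.2, x2.3} {x1.3} {x2.1, x2.2} {x3.1} {x3.2} {x3.3}

{out.1} {out.2, x1.1} {out.3} {x1.2, x2.3} {x1.3} {x2.1, x2.2} {x3.1} {x3.2} {x3.3}


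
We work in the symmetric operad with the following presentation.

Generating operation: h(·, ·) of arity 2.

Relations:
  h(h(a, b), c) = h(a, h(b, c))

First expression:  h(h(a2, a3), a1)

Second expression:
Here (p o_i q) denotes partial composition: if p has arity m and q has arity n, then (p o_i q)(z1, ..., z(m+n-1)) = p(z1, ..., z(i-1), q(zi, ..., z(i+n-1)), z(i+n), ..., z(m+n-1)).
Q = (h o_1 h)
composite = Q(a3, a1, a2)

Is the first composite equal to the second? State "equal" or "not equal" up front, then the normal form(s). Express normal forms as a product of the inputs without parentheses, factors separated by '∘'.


not equal — first a2 ∘ a3 ∘ a1, second a3 ∘ a1 ∘ a2

The first composite normalizes to a2 ∘ a3 ∘ a1
The second composite normalizes to a3 ∘ a1 ∘ a2
Distinct normal forms: not equal.


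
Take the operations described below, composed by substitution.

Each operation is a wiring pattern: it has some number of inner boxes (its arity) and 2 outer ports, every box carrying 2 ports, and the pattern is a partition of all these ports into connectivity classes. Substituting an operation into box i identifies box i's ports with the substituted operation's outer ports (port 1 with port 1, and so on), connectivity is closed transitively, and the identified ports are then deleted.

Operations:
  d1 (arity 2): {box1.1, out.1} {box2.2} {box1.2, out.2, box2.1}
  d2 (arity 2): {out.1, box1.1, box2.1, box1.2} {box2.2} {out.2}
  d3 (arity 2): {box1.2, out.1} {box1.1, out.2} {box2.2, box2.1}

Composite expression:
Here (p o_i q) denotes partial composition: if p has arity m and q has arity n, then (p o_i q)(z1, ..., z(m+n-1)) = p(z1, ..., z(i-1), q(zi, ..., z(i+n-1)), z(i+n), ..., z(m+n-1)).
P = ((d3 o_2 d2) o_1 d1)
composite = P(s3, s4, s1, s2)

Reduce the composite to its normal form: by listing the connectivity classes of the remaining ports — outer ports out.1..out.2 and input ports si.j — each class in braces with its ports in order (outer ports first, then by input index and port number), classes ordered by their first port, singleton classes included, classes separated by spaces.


{out.1, s3.2, s4.1} {out.2, s3.1} {s1.1, s1.2, s2.1} {s2.2} {s4.2}

Reachability decides: close wires over d3-identified ports.
the subtree at d1 composes to {out.1, s3.1} {out.2, s3.2, s4.1} {s4.2} on (s3, s4); out.j = own outer ports
the subtree at d2 composes to {out.1, s1.1, s1.2, s2.1} {out.2} {s2.2} on (s1, s2); out.j = own outer ports
the subtree at d3 composes to {out.1, s3.2, s4.1} {out.2, s3.1} {s1.1, s1.2, s2.1} {s2.2} {s4.2} on (s3, s4, s1, s2); out.j = own outer ports


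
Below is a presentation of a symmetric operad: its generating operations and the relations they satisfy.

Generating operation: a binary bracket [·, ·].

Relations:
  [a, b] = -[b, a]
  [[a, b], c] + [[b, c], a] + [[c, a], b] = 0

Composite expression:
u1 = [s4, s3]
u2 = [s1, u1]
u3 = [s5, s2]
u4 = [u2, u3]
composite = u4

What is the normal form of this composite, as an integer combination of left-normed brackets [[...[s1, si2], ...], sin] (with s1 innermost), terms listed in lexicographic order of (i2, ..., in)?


Skip Jacobi rewriting: expand, keep s1-initial words, read off terms.
Composite bracket: [[s1, [s4, s3]], [s5, s2]]
Full expansion: 16 signed words from ab - ba (2^4 = 16).
Words beginning with s1 determine it all:
  from s1s3s4s2s5, sign +1: term +[[[[s1, s3], s4], s2], s5]
  from s1s3s4s5s2, sign -1: term -[[[[s1, s3], s4], s5], s2]
  from s1s4s3s2s5, sign -1: term -[[[[s1, s4], s3], s2], s5]
  from s1s4s3s5s2, sign +1: term +[[[[s1, s4], s3], s5], s2]

[[[[s1, s3], s4], s2], s5] - [[[[s1, s3], s4], s5], s2] - [[[[s1, s4], s3], s2], s5] + [[[[s1, s4], s3], s5], s2]


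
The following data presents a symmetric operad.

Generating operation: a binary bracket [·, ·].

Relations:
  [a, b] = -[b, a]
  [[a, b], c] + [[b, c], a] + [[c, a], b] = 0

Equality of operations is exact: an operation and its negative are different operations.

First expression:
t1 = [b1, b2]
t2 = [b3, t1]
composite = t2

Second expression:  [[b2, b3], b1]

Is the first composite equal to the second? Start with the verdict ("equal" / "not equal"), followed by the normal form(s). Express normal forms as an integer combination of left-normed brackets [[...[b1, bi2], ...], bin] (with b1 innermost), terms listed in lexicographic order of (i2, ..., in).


not equal: they reduce to -[[b1, b2], b3] and -[[b1, b2], b3] + [[b1, b3], b2]

The first expression reduces to -[[b1, b2], b3]
The second expression reduces to -[[b1, b2], b3] + [[b1, b3], b2]
Different reductions; not equal.


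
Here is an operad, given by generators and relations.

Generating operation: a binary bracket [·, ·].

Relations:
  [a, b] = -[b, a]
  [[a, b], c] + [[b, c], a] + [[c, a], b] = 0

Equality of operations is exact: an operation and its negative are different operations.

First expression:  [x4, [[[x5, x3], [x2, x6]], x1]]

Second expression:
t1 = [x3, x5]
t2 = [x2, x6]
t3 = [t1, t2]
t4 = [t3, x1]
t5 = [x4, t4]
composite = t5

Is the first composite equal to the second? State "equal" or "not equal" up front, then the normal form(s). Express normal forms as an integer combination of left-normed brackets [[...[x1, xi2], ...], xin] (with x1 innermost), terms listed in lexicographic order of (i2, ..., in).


not equal — first [[[[[x1, x2], x6], x3], x5], x4] - [[[[[x1, x2], x6], x5], x3], x4] - [[[[[x1, x3], x5], x2], x6], x4] + [[[[[x1, x3], x5], x6], x2], x4] + [[[[[x1, x5], x3], x2], x6], x4] - [[[[[x1, x5], x3], x6], x2], x4] - [[[[[x1, x6], x2], x3], x5], x4] + [[[[[x1, x6], x2], x5], x3], x4], second -[[[[[x1, x2], x6], x3], x5], x4] + [[[[[x1, x2], x6], x5], x3], x4] + [[[[[x1, x3], x5], x2], x6], x4] - [[[[[x1, x3], x5], x6], x2], x4] - [[[[[x1, x5], x3], x2], x6], x4] + [[[[[x1, x5], x3], x6], x2], x4] + [[[[[x1, x6], x2], x3], x5], x4] - [[[[[x1, x6], x2], x5], x3], x4]

Normal form of the first expression: [[[[[x1, x2], x6], x3], x5], x4] - [[[[[x1, x2], x6], x5], x3], x4] - [[[[[x1, x3], x5], x2], x6], x4] + [[[[[x1, x3], x5], x6], x2], x4] + [[[[[x1, x5], x3], x2], x6], x4] - [[[[[x1, x5], x3], x6], x2], x4] - [[[[[x1, x6], x2], x3], x5], x4] + [[[[[x1, x6], x2], x5], x3], x4]
Normal form of the second expression: -[[[[[x1, x2], x6], x3], x5], x4] + [[[[[x1, x2], x6], x5], x3], x4] + [[[[[x1, x3], x5], x2], x6], x4] - [[[[[x1, x3], x5], x6], x2], x4] - [[[[[x1, x5], x3], x2], x6], x4] + [[[[[x1, x5], x3], x6], x2], x4] + [[[[[x1, x6], x2], x3], x5], x4] - [[[[[x1, x6], x2], x5], x3], x4]
No match — not equal.


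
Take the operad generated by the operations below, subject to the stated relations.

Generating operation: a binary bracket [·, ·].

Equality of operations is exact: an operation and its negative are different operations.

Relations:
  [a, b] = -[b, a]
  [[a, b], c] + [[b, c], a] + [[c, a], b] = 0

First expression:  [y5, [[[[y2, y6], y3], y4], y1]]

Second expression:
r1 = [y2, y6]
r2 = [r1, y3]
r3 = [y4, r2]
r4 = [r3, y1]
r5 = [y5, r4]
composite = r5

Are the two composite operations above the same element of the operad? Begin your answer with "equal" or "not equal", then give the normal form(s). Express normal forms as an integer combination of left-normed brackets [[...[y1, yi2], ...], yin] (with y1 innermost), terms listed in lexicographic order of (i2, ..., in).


not equal — first [[[[[y1, y2], y6], y3], y4], y5] - [[[[[y1, y3], y2], y6], y4], y5] + [[[[[y1, y3], y6], y2], y4], y5] - [[[[[y1, y4], y2], y6], y3], y5] + [[[[[y1, y4], y3], y2], y6], y5] - [[[[[y1, y4], y3], y6], y2], y5] + [[[[[y1, y4], y6], y2], y3], y5] - [[[[[y1, y6], y2], y3], y4], y5], second -[[[[[y1, y2], y6], y3], y4], y5] + [[[[[y1, y3], y2], y6], y4], y5] - [[[[[y1, y3], y6], y2], y4], y5] + [[[[[y1, y4], y2], y6], y3], y5] - [[[[[y1, y4], y3], y2], y6], y5] + [[[[[y1, y4], y3], y6], y2], y5] - [[[[[y1, y4], y6], y2], y3], y5] + [[[[[y1, y6], y2], y3], y4], y5]


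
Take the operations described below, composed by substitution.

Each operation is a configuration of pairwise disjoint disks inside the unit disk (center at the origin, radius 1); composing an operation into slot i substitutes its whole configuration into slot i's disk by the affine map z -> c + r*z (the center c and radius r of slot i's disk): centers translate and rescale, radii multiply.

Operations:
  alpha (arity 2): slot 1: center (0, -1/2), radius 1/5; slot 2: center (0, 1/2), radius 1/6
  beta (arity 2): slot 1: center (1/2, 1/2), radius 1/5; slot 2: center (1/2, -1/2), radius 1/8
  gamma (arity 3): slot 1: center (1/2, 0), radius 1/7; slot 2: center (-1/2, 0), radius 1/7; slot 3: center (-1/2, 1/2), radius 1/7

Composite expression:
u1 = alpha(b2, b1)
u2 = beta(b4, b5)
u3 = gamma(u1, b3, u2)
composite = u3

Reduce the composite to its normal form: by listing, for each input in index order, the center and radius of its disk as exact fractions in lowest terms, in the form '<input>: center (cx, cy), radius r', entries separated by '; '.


Follow each b-input down from gamma: c' goes to c + r*c', radius to r*r'.
b2 passes through 2 substitutions, ending at center (1/2, -1/14), radius 1/35
b1 passes through 2 substitutions, ending at center (1/2, 1/14), radius 1/42
b3 passes through 1 substitution, ending at center (-1/2, 0), radius 1/7
b4 passes through 2 substitutions, ending at center (-3/7, 4/7), radius 1/35
b5 passes through 2 substitutions, ending at center (-3/7, 3/7), radius 1/56

b1: center (1/2, 1/14), radius 1/42; b2: center (1/2, -1/14), radius 1/35; b3: center (-1/2, 0), radius 1/7; b4: center (-3/7, 4/7), radius 1/35; b5: center (-3/7, 3/7), radius 1/56


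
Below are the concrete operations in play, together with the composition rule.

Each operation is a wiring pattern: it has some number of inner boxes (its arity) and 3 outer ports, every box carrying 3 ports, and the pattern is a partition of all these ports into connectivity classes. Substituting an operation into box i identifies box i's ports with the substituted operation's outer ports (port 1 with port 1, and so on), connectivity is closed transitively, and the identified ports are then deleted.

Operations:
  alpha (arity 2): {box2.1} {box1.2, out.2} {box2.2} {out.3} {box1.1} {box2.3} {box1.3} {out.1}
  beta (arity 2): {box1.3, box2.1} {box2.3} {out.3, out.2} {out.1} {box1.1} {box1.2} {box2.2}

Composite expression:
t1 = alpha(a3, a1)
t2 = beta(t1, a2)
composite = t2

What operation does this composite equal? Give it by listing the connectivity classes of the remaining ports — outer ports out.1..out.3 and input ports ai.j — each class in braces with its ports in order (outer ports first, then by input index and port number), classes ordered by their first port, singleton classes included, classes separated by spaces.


{out.1} {out.2, out.3} {a1.1} {a1.2} {a1.3} {a2.1} {a2.2} {a2.3} {a3.1} {a3.2} {a3.3}

Treat the ports identified at beta as solder joints: merge, then drop.
alpha over (a3, a1) gives {out.1} {out.2, a3.2} {out.3} {a1.1} {a1.2} {a1.3} {a3.1} {a3.3}, out.j being that stage's outer ports
beta over (a3, a1, a2) gives {out.1} {out.2, out.3} {a1.1} {a1.2} {a1.3} {a2.1} {a2.2} {a2.3} {a3.1} {a3.2} {a3.3}, out.j being that stage's outer ports


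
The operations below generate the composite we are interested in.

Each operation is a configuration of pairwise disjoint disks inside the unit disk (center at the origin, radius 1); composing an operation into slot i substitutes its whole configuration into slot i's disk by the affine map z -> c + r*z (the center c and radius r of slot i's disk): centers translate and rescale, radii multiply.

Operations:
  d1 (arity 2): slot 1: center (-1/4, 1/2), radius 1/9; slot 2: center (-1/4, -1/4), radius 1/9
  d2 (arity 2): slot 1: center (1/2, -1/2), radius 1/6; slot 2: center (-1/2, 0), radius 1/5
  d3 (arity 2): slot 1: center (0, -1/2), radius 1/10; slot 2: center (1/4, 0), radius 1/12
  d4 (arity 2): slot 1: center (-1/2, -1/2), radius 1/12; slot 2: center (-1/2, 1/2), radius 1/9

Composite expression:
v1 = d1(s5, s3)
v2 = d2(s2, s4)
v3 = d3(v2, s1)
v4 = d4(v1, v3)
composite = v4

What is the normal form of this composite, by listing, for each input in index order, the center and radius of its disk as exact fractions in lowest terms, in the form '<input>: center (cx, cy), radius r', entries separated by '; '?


Only the slot chain above each s matters under d4; compose those maps.
for s5, the 2-step affine chain lands on center (-25/48, -11/24), radius 1/108
for s3, the 2-step affine chain lands on center (-25/48, -25/48), radius 1/108
for s2, the 3-step affine chain lands on center (-89/180, 79/180), radius 1/540
for s4, the 3-step affine chain lands on center (-91/180, 4/9), radius 1/450
for s1, the 2-step affine chain lands on center (-17/36, 1/2), radius 1/108

s1: center (-17/36, 1/2), radius 1/108; s2: center (-89/180, 79/180), radius 1/540; s3: center (-25/48, -25/48), radius 1/108; s4: center (-91/180, 4/9), radius 1/450; s5: center (-25/48, -11/24), radius 1/108


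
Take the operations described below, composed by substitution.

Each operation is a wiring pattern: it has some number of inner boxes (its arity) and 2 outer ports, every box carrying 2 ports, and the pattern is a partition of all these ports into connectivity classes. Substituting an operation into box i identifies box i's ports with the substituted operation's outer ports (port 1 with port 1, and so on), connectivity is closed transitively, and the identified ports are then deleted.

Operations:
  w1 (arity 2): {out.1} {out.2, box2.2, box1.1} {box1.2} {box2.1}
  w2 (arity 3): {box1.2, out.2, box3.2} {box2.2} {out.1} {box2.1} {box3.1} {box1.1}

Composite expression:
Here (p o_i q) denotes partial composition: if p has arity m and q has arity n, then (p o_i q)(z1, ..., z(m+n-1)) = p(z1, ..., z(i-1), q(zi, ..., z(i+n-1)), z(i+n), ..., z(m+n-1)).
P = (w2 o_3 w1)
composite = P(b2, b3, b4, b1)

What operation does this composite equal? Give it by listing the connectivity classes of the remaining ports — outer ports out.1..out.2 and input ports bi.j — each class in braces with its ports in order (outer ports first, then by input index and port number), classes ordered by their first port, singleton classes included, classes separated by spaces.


{out.1} {out.2, b1.2, b2.2, b4.1} {b1.1} {b2.1} {b3.1} {b3.2} {b4.2}


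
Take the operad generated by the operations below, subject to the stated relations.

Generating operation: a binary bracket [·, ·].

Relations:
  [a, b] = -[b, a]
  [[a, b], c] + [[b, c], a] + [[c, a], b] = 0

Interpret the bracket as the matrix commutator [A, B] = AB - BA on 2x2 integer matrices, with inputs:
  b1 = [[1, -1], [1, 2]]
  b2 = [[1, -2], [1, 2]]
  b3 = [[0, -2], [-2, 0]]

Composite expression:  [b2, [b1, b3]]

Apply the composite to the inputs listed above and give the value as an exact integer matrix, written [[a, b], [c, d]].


[[2, 14], [6, -2]]

[b1, b3] = [[4, 2], [-2, -4]]
[b2, [b1, b3]] = [[2, 14], [6, -2]]


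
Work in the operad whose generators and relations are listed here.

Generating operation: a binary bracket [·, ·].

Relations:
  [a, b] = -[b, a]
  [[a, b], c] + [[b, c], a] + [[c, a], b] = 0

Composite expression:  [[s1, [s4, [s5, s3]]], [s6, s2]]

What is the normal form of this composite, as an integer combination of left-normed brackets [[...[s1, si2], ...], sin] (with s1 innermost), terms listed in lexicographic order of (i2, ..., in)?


-[[[[[s1, s3], s5], s4], s2], s6] + [[[[[s1, s3], s5], s4], s6], s2] + [[[[[s1, s4], s3], s5], s2], s6] - [[[[[s1, s4], s3], s5], s6], s2] - [[[[[s1, s4], s5], s3], s2], s6] + [[[[[s1, s4], s5], s3], s6], s2] + [[[[[s1, s5], s3], s4], s2], s6] - [[[[[s1, s5], s3], s4], s6], s2]

Left-normed coefficients sit on the s1-initial expansion words.
Composite bracket: [[s1, [s4, [s5, s3]]], [s6, s2]]
Full expansion: 32 signed words from ab - ba (2^5 = 32).
Coefficients come from the s1-initial words:
  word s1s3s5s4s2s6 has sign -1, contributing -[[[[[s1, s3], s5], s4], s2], s6]
  word s1s3s5s4s6s2 has sign +1, contributing +[[[[[s1, s3], s5], s4], s6], s2]
  word s1s4s3s5s2s6 has sign +1, contributing +[[[[[s1, s4], s3], s5], s2], s6]
  word s1s4s3s5s6s2 has sign -1, contributing -[[[[[s1, s4], s3], s5], s6], s2]
  word s1s4s5s3s2s6 has sign -1, contributing -[[[[[s1, s4], s5], s3], s2], s6]
  word s1s4s5s3s6s2 has sign +1, contributing +[[[[[s1, s4], s5], s3], s6], s2]
  word s1s5s3s4s2s6 has sign +1, contributing +[[[[[s1, s5], s3], s4], s2], s6]
  word s1s5s3s4s6s2 has sign -1, contributing -[[[[[s1, s5], s3], s4], s6], s2]


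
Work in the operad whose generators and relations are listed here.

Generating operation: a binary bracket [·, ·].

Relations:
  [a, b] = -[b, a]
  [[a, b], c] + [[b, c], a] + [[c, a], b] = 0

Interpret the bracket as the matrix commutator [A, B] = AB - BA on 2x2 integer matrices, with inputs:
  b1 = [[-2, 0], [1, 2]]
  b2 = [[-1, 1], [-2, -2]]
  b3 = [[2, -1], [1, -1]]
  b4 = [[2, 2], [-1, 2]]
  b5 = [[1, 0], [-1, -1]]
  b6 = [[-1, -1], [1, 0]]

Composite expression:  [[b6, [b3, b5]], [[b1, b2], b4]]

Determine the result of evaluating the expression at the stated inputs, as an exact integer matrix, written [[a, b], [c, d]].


[b3, b5] = [[1, 2], [5, -1]]
[b6, [b3, b5]] = [[-7, 0], [7, 7]]
[b1, b2] = [[-1, -4], [-7, 1]]
[[b1, b2], b4] = [[18, -4], [-2, -18]]
[[b6, [b3, b5]], [[b1, b2], b4]] = [[28, 56], [224, -28]]

[[28, 56], [224, -28]]


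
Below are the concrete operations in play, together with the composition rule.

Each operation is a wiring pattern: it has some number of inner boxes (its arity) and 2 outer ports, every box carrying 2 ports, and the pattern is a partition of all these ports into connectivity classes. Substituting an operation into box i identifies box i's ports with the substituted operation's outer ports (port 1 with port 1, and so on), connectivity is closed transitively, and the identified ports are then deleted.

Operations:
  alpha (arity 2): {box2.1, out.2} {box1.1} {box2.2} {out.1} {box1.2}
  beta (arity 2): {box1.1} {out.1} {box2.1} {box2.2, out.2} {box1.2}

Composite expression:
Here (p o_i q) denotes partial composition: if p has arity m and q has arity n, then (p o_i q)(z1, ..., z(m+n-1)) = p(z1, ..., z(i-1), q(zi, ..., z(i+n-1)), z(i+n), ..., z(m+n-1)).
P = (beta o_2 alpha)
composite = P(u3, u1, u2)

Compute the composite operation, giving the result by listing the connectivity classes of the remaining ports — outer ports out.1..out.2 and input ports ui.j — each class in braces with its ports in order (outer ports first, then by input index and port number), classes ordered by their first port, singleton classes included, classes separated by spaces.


Reachability decides: close wires over beta-identified ports.
alpha over (u1, u2) gives {out.1} {out.2, u2.1} {u1.1} {u1.2} {u2.2}, out.j being that stage's outer ports
beta over (u3, u1, u2) gives {out.1} {out.2, u2.1} {u1.1} {u1.2} {u2.2} {u3.1} {u3.2}, out.j being that stage's outer ports

{out.1} {out.2, u2.1} {u1.1} {u1.2} {u2.2} {u3.1} {u3.2}


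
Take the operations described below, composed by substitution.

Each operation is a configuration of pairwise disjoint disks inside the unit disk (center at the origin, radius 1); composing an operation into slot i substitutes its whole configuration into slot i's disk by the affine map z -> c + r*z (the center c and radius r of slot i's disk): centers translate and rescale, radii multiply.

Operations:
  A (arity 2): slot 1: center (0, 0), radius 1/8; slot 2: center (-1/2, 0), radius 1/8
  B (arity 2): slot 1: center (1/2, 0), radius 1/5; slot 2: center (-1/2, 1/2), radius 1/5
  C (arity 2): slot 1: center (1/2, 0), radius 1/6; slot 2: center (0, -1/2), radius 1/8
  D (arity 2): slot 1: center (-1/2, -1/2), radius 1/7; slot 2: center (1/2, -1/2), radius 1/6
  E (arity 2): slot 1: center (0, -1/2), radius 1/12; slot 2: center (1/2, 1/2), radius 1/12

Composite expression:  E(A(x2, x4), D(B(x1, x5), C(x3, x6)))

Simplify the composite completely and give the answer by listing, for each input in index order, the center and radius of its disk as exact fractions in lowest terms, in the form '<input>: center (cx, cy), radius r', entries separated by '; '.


Only the slot chain above each x matters under E; compose those maps.
input x2: composing its 2 substitution steps yields center (0, -1/2), radius 1/96
input x4: composing its 2 substitution steps yields center (-1/24, -1/2), radius 1/96
input x1: composing its 3 substitution steps yields center (13/28, 11/24), radius 1/420
input x5: composing its 3 substitution steps yields center (19/42, 13/28), radius 1/420
input x3: composing its 3 substitution steps yields center (79/144, 11/24), radius 1/432
input x6: composing its 3 substitution steps yields center (13/24, 65/144), radius 1/576

x1: center (13/28, 11/24), radius 1/420; x2: center (0, -1/2), radius 1/96; x3: center (79/144, 11/24), radius 1/432; x4: center (-1/24, -1/2), radius 1/96; x5: center (19/42, 13/28), radius 1/420; x6: center (13/24, 65/144), radius 1/576


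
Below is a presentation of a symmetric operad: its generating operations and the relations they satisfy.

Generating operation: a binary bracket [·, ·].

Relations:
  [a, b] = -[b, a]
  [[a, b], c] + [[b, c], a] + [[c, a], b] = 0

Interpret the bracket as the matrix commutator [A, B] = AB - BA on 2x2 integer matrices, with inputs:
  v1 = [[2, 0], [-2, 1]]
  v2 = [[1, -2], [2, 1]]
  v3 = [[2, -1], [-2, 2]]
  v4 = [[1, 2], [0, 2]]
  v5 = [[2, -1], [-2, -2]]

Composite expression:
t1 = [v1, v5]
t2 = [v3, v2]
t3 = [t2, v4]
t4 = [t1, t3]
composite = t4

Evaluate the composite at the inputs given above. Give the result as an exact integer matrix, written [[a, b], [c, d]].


[v1, v5] = [[-2, -1], [-6, 2]]
[v3, v2] = [[-6, 0], [0, 6]]
[[v3, v2], v4] = [[0, -24], [0, 0]]
[[v1, v5], [[v3, v2], v4]] = [[-144, 96], [0, 144]]

[[-144, 96], [0, 144]]


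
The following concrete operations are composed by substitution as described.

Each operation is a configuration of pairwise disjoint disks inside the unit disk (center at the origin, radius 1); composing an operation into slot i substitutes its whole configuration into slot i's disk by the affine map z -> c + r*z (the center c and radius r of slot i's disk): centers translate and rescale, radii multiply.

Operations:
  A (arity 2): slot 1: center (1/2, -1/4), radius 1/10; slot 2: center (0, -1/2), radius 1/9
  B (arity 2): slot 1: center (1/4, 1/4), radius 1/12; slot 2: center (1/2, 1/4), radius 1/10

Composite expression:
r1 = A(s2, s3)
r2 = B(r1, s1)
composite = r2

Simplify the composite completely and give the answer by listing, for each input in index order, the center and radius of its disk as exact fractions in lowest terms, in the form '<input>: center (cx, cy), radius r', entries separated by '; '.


s1: center (1/2, 1/4), radius 1/10; s2: center (7/24, 11/48), radius 1/120; s3: center (1/4, 5/24), radius 1/108

Nesting under B composes maps z -> c + r*z down each s-path.
s2 passes through 2 substitutions, ending at center (7/24, 11/48), radius 1/120
s3 passes through 2 substitutions, ending at center (1/4, 5/24), radius 1/108
s1 passes through 1 substitution, ending at center (1/2, 1/4), radius 1/10
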